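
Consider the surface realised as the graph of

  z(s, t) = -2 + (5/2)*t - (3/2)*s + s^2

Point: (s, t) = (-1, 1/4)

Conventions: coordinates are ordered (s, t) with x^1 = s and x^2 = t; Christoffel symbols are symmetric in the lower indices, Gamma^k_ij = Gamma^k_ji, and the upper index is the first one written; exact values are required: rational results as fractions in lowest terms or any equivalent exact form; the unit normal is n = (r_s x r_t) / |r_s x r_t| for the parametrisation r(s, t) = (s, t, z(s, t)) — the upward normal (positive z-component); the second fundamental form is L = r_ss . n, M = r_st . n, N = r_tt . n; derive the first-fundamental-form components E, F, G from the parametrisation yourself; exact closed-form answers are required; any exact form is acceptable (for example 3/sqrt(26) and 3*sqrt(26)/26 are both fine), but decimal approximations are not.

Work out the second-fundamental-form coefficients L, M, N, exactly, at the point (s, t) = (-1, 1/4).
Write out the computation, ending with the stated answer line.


z_s = -7/2, z_t = 5/2, z_ss = 2, z_st = 0, z_tt = 0
E = 53/4, F = -35/4, G = 29/4; answer radicand W^2 = 39/2
unnormalised second-form numerators: l = 2, m = 0, n = 0; L = l/sqrt(39/2), and similarly M = m/sqrt(W^2), N = n/sqrt(W^2)

Answer: L = 2*sqrt(78)/39, M = 0, N = 0


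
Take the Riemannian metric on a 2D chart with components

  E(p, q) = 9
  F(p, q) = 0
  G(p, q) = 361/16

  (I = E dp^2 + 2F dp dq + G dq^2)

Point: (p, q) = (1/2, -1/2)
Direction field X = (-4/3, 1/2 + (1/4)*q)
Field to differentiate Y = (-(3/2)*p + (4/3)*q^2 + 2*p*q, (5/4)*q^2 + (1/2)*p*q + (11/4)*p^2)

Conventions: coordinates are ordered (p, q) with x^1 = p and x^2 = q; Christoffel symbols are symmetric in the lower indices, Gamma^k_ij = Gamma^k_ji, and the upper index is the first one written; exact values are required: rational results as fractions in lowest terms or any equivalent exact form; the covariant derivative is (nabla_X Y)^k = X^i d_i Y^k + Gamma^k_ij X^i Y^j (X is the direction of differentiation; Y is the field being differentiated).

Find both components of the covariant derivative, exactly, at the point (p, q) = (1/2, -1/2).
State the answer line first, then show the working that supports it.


Answer: (nabla_X Y)^p = 77/24, (nabla_X Y)^q = -89/24

E = 9, F = 0, G = 361/16 at the point
E_p = 0, E_q = 0, F_p = 0, F_q = 0, G_p = 0, G_q = 0
EG - F^2 = 3249/16;  g^inv = (16/3249) * [[361/16, 0], [0, 9]]
first-kind symbols [ij,l] = (1/2)(d_i g_jl + d_j g_il - d_l g_ij): [pp,p] = E_p/2 = 0, [pp,q] = F_p - E_q/2 = 0, [pq,p] = E_q/2 = 0, [pq,q] = G_p/2 = 0, [qq,p] = F_q - G_p/2 = 0, [qq,q] = G_q/2 = 0
Gamma^p_ij = (G*[ij,p] - F*[ij,q])/(EG - F^2), Gamma^q_ij = (E*[ij,q] - F*[ij,p])/(EG - F^2)
Gamma_ppp = 0, Gamma_ppq = 0, Gamma_pqq = 0, Gamma_qpp = 0, Gamma_qpq = 0, Gamma_qqq = 0
X = (-4/3, 3/8), Y = (-11/12, 7/8) at the point


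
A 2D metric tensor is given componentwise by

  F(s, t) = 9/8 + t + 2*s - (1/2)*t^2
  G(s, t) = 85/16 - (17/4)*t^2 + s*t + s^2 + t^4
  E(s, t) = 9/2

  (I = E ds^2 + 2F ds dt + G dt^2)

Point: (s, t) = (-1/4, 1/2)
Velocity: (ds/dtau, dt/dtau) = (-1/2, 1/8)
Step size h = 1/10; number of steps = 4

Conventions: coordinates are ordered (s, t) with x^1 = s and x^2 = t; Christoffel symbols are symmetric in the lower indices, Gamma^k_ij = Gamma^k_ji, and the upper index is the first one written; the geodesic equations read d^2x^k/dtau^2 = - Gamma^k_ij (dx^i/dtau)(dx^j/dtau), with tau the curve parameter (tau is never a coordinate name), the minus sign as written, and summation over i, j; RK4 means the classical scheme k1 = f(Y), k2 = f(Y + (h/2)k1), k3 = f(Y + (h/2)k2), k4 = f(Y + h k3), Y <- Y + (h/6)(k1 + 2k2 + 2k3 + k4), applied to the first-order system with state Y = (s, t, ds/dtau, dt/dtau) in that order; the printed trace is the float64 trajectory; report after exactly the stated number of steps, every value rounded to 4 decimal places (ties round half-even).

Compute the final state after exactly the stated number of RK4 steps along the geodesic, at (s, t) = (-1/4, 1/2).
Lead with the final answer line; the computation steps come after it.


Answer: s = -0.4483, t = 0.5406, ds/dtau = -0.4920, dt/dtau = 0.0776

f(Y) = (ds/dtau, dt/dtau, -Gamma^s_ij Y'^i Y'^j, -Gamma^t_ij Y'^i Y'^j) with the Gammas evaluated at the stage position; h = 0.100000; intermediate values shown to 6 dp
step 0: s = -0.2500, t = 0.5000, ds/dtau = -0.5000, dt/dtau = 0.1250
step 1:
  k1: at (s, t) = (-0.250000, 0.500000), (ds/dtau, dt/dtau) = (-0.500000, 0.125000); Gamma_sss = -0.110345, Gamma_sst = 0.000000, Gamma_stt = 0.227586, Gamma_tss = 0.496552, Gamma_tst = 0.000000, Gamma_ttt = -0.524138; k1 = (-0.500000, 0.125000, 0.024030, -0.115948)
  k2: at (s, t) = (-0.275000, 0.506250), (ds/dtau, dt/dtau) = (-0.498798, 0.119203); Gamma_sss = -0.105282, Gamma_sst = 0.001152, Gamma_stt = 0.227171, Gamma_tss = 0.497081, Gamma_tst = -0.005437, Gamma_ttt = -0.531573; k2 = (-0.498798, 0.119203, 0.023103, -0.116767)
  k3: at (s, t) = (-0.274940, 0.505960), (ds/dtau, dt/dtau) = (-0.498845, 0.119162); Gamma_sss = -0.105249, Gamma_sst = 0.001156, Gamma_stt = 0.227180, Gamma_tss = 0.496934, Gamma_tst = -0.005456, Gamma_ttt = -0.531233; k3 = (-0.498845, 0.119162, 0.023102, -0.116766)
  k4: at (s, t) = (-0.299884, 0.511916), (ds/dtau, dt/dtau) = (-0.497690, 0.113323); Gamma_sss = -0.100144, Gamma_sst = 0.002199, Gamma_stt = 0.226601, Gamma_tss = 0.497341, Gamma_tst = -0.010923, Gamma_ttt = -0.538224; k4 = (-0.497690, 0.113323, 0.022143, -0.117509)
  Y <- Y + (h/6)(k1 + 2k2 + 2k3 + k4): s = -0.2999, t = 0.5119, ds/dtau = -0.4977, dt/dtau = 0.1133
step 2:
  k1: at (s, t) = (-0.299883, 0.511918), (ds/dtau, dt/dtau) = (-0.497690, 0.113325); Gamma_sss = -0.100145, Gamma_sst = 0.002199, Gamma_stt = 0.226601, Gamma_tss = 0.497342, Gamma_tst = -0.010923, Gamma_ttt = -0.538226; k1 = (-0.497690, 0.113325, 0.022143, -0.117509)
  k2: at (s, t) = (-0.324767, 0.517584), (ds/dtau, dt/dtau) = (-0.496583, 0.107449); Gamma_sss = -0.095002, Gamma_sst = 0.003134, Gamma_stt = 0.225869, Gamma_tss = 0.497625, Gamma_tst = -0.016416, Gamma_ttt = -0.544774; k2 = (-0.496583, 0.107449, 0.021154, -0.118174)
  k3: at (s, t) = (-0.324712, 0.517290), (ds/dtau, dt/dtau) = (-0.496633, 0.107416); Gamma_sss = -0.094970, Gamma_sst = 0.003137, Gamma_stt = 0.225884, Gamma_tss = 0.497473, Gamma_tst = -0.016433, Gamma_ttt = -0.544425; k3 = (-0.496633, 0.107416, 0.021152, -0.118170)
  k4: at (s, t) = (-0.349546, 0.522659), (ds/dtau, dt/dtau) = (-0.495575, 0.101508); Gamma_sss = -0.089791, Gamma_sst = 0.003961, Gamma_stt = 0.225014, Gamma_tss = 0.497622, Gamma_tst = -0.021949, Gamma_ttt = -0.550512; k4 = (-0.495575, 0.101508, 0.020132, -0.118749)
  Y <- Y + (h/6)(k1 + 2k2 + 2k3 + k4): s = -0.3495, t = 0.5227, ds/dtau = -0.4956, dt/dtau = 0.1015
step 3:
  k1: at (s, t) = (-0.349545, 0.522660), (ds/dtau, dt/dtau) = (-0.495575, 0.101509); Gamma_sss = -0.089792, Gamma_sst = 0.003960, Gamma_stt = 0.225014, Gamma_tss = 0.497623, Gamma_tst = -0.021949, Gamma_ttt = -0.550513; k1 = (-0.495575, 0.101509, 0.020132, -0.118749)
  k2: at (s, t) = (-0.374323, 0.527736), (ds/dtau, dt/dtau) = (-0.494569, 0.095571); Gamma_sss = -0.084580, Gamma_sst = 0.004671, Gamma_stt = 0.224017, Gamma_tss = 0.497636, Gamma_tst = -0.027483, Gamma_ttt = -0.556140; k2 = (-0.494569, 0.095571, 0.019084, -0.119239)
  k3: at (s, t) = (-0.374273, 0.527439), (ds/dtau, dt/dtau) = (-0.494621, 0.095547); Gamma_sss = -0.084549, Gamma_sst = 0.004674, Gamma_stt = 0.224039, Gamma_tss = 0.497479, Gamma_tst = -0.027499, Gamma_ttt = -0.555783; k3 = (-0.494621, 0.095547, 0.019081, -0.119234)
  k4: at (s, t) = (-0.399007, 0.532215), (ds/dtau, dt/dtau) = (-0.493667, 0.089585); Gamma_sss = -0.079308, Gamma_sst = 0.005270, Gamma_stt = 0.222933, Gamma_tss = 0.497348, Gamma_tst = -0.033049, Gamma_ttt = -0.560934; k4 = (-0.493667, 0.089585, 0.018005, -0.119629)
  Y <- Y + (h/6)(k1 + 2k2 + 2k3 + k4): s = -0.3990, t = 0.5322, ds/dtau = -0.4937, dt/dtau = 0.0896
step 4:
  k1: at (s, t) = (-0.399005, 0.532216), (ds/dtau, dt/dtau) = (-0.493668, 0.089587); Gamma_sss = -0.079308, Gamma_sst = 0.005270, Gamma_stt = 0.222933, Gamma_tss = 0.497348, Gamma_tst = -0.033048, Gamma_ttt = -0.560935; k1 = (-0.493668, 0.089587, 0.018005, -0.119629)
  k2: at (s, t) = (-0.423688, 0.536695), (ds/dtau, dt/dtau) = (-0.492767, 0.083605); Gamma_sss = -0.074041, Gamma_sst = 0.005751, Gamma_stt = 0.221727, Gamma_tss = 0.497071, Gamma_tst = -0.038608, Gamma_ttt = -0.565609; k2 = (-0.492767, 0.083605, 0.016903, -0.119926)
  k3: at (s, t) = (-0.423643, 0.536396), (ds/dtau, dt/dtau) = (-0.492823, 0.083590); Gamma_sss = -0.074012, Gamma_sst = 0.005752, Gamma_stt = 0.221757, Gamma_tss = 0.496910, Gamma_tst = -0.038621, Gamma_ttt = -0.565246; k3 = (-0.492823, 0.083590, 0.016900, -0.119919)
  k4: at (s, t) = (-0.448287, 0.540575), (ds/dtau, dt/dtau) = (-0.491978, 0.077595); Gamma_sss = -0.068723, Gamma_sst = 0.006116, Gamma_stt = 0.220471, Gamma_tss = 0.496480, Gamma_tst = -0.044187, Gamma_ttt = -0.569433; k4 = (-0.491978, 0.077595, 0.015773, -0.120114)
  Y <- Y + (h/6)(k1 + 2k2 + 2k3 + k4): s = -0.4483, t = 0.5406, ds/dtau = -0.4920, dt/dtau = 0.0776


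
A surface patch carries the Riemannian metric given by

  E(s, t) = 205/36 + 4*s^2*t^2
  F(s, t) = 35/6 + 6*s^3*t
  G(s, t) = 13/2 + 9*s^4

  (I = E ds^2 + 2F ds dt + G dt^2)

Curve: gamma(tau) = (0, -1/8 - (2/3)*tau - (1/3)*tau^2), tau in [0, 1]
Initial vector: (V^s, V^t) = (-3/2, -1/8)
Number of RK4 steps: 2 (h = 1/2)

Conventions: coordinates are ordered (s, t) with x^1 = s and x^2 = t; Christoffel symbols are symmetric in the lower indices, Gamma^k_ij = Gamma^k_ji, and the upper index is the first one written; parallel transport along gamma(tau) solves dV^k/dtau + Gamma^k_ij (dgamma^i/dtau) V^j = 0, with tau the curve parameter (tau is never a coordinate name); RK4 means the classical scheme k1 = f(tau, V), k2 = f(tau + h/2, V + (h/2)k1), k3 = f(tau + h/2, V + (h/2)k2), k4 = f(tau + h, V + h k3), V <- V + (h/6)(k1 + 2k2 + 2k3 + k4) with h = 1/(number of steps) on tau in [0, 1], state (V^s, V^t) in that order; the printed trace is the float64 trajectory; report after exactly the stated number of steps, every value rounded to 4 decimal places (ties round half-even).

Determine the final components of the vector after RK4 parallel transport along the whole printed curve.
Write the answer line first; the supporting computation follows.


Answer: V^s = -1.5000, V^t = -0.1250

gamma'(tau) = (0, -2/3 - (2/3)*tau); f(tau, V)^k = -Gamma^k_ij(gamma(tau)) gamma'^i(tau) V^j; h = 1/2; intermediate values shown to 6 dp
curve data and Christoffel symbols at the stage parameters:
  tau = 0.000000: gamma = (0.000000, -0.125000), gamma' = (0.000000, -0.666667); Gamma_sss = 0.000000, Gamma_sst = 0.000000, Gamma_stt = 0.000000, Gamma_tss = 0.000000, Gamma_tst = 0.000000, Gamma_ttt = 0.000000
  tau = 0.250000: gamma = (0.000000, -0.312500), gamma' = (0.000000, -0.833333); Gamma_sss = 0.000000, Gamma_sst = 0.000000, Gamma_stt = 0.000000, Gamma_tss = 0.000000, Gamma_tst = 0.000000, Gamma_ttt = 0.000000
  tau = 0.500000: gamma = (0.000000, -0.541667), gamma' = (0.000000, -1.000000); Gamma_sss = 0.000000, Gamma_sst = 0.000000, Gamma_stt = 0.000000, Gamma_tss = 0.000000, Gamma_tst = 0.000000, Gamma_ttt = 0.000000
  tau = 0.750000: gamma = (0.000000, -0.812500), gamma' = (0.000000, -1.166667); Gamma_sss = 0.000000, Gamma_sst = 0.000000, Gamma_stt = 0.000000, Gamma_tss = 0.000000, Gamma_tst = 0.000000, Gamma_ttt = 0.000000
  tau = 1.000000: gamma = (0.000000, -1.125000), gamma' = (0.000000, -1.333333); Gamma_sss = 0.000000, Gamma_sst = 0.000000, Gamma_stt = 0.000000, Gamma_tss = 0.000000, Gamma_tst = 0.000000, Gamma_ttt = 0.000000
step 0: V^s = -1.5000, V^t = -0.1250
step 1: k1 = (0.000000, 0.000000), k2 = (0.000000, 0.000000), k3 = (0.000000, 0.000000), k4 = (0.000000, 0.000000); V <- V + (h/6)(k1 + 2k2 + 2k3 + k4): V^s = -1.5000, V^t = -0.1250
step 2: k1 = (0.000000, 0.000000), k2 = (0.000000, 0.000000), k3 = (0.000000, 0.000000), k4 = (0.000000, 0.000000); V <- V + (h/6)(k1 + 2k2 + 2k3 + k4): V^s = -1.5000, V^t = -0.1250


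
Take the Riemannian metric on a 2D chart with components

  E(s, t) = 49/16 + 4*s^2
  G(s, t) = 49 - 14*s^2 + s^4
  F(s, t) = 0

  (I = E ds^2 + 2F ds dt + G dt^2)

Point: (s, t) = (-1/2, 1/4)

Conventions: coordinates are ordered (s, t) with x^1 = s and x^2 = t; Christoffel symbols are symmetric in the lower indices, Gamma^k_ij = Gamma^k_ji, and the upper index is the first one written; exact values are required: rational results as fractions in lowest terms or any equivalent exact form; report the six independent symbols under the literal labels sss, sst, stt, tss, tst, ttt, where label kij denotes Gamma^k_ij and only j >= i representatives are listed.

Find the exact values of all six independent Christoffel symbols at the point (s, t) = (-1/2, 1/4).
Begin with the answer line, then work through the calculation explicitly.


Answer: Gamma_sss = -32/65, Gamma_sst = 0, Gamma_stt = -108/65, Gamma_tss = 0, Gamma_tst = 4/27, Gamma_ttt = 0

E = 65/16, F = 0, G = 729/16 at the point
E_s = -4, E_t = 0, F_s = 0, F_t = 0, G_s = 27/2, G_t = 0
EG - F^2 = 47385/256;  g^inv = (256/47385) * [[729/16, 0], [0, 65/16]]
first-kind symbols [ij,l] = (1/2)(d_i g_jl + d_j g_il - d_l g_ij): [ss,s] = E_s/2 = -2, [ss,t] = F_s - E_t/2 = 0, [st,s] = E_t/2 = 0, [st,t] = G_s/2 = 27/4, [tt,s] = F_t - G_s/2 = -27/4, [tt,t] = G_t/2 = 0
Gamma^s_ij = (G*[ij,s] - F*[ij,t])/(EG - F^2), Gamma^t_ij = (E*[ij,t] - F*[ij,s])/(EG - F^2)


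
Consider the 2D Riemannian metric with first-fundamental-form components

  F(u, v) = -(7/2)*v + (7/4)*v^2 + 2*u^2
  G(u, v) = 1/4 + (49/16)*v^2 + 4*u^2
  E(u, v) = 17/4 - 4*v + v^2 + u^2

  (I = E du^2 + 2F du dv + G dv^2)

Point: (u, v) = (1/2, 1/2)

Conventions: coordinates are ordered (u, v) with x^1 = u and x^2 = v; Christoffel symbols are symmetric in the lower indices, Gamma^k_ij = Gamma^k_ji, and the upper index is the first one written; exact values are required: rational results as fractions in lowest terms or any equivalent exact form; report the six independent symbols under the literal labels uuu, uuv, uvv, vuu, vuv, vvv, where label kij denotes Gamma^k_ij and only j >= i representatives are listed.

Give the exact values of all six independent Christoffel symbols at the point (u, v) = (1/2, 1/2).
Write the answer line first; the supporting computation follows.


Answer: Gamma_uuu = 493/625, Gamma_uuv = -179/625, Gamma_uvv = -3233/2500, Gamma_vuu = 1284/625, Gamma_vuv = 548/625, Gamma_vvv = 149/625

E = 11/4, F = -13/16, G = 129/64 at the point
E_u = 1, E_v = -3, F_u = 2, F_v = -7/4, G_u = 4, G_v = 49/16
EG - F^2 = 625/128;  g^inv = (128/625) * [[129/64, 13/16], [13/16, 11/4]]
first-kind symbols [ij,l] = (1/2)(d_i g_jl + d_j g_il - d_l g_ij): [uu,u] = E_u/2 = 1/2, [uu,v] = F_u - E_v/2 = 7/2, [uv,u] = E_v/2 = -3/2, [uv,v] = G_u/2 = 2, [vv,u] = F_v - G_u/2 = -15/4, [vv,v] = G_v/2 = 49/32
Gamma^u_ij = (G*[ij,u] - F*[ij,v])/(EG - F^2), Gamma^v_ij = (E*[ij,v] - F*[ij,u])/(EG - F^2)


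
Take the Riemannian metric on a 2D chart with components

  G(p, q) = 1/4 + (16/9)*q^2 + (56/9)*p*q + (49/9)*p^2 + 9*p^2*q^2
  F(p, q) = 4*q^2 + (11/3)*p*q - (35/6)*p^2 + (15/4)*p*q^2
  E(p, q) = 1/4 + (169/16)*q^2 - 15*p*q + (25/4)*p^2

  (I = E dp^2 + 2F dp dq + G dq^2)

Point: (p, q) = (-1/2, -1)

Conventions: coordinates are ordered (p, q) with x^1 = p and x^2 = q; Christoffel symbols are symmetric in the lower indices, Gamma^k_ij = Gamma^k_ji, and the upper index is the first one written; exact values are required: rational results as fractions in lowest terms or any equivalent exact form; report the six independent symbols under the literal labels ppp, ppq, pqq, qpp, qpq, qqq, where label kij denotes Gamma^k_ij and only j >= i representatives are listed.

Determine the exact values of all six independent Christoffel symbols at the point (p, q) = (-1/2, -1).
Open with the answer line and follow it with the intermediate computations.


Answer: Gamma_ppp = 124/699, Gamma_ppq = -1297/1398, Gamma_pqq = 982/699, Gamma_qpp = 6543/4660, Gamma_qpq = -1067/1165, Gamma_qqq = -1211/1165

E = 39/8, F = 5/2, G = 35/4 at the point
E_p = 35/4, E_q = -109/8, F_p = 71/12, F_q = -73/12, G_p = -62/3, G_q = -67/6
EG - F^2 = 1165/32;  g^inv = (32/1165) * [[35/4, -5/2], [-5/2, 39/8]]
first-kind symbols [ij,l] = (1/2)(d_i g_jl + d_j g_il - d_l g_ij): [pp,p] = E_p/2 = 35/8, [pp,q] = F_p - E_q/2 = 611/48, [pq,p] = E_q/2 = -109/16, [pq,q] = G_p/2 = -31/3, [qq,p] = F_q - G_p/2 = 17/4, [qq,q] = G_q/2 = -67/12
Gamma^p_ij = (G*[ij,p] - F*[ij,q])/(EG - F^2), Gamma^q_ij = (E*[ij,q] - F*[ij,p])/(EG - F^2)


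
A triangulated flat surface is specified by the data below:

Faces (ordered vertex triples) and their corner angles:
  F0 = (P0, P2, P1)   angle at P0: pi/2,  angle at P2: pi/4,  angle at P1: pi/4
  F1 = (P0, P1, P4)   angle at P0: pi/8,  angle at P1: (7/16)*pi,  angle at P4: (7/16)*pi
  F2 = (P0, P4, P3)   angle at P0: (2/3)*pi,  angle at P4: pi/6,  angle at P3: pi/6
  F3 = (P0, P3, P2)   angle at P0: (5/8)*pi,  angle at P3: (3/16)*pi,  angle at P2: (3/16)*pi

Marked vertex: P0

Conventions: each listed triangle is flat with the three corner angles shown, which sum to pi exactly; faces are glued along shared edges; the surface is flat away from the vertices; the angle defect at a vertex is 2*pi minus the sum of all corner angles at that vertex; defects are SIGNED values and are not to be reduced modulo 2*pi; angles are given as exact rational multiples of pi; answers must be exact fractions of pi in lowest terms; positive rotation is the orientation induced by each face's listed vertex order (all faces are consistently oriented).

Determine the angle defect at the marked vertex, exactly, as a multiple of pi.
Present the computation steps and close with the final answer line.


Sum of corner angles at P0: (23/12)*pi
defect = 2*pi - (23/12)*pi

Answer: defect(P0) = pi/12


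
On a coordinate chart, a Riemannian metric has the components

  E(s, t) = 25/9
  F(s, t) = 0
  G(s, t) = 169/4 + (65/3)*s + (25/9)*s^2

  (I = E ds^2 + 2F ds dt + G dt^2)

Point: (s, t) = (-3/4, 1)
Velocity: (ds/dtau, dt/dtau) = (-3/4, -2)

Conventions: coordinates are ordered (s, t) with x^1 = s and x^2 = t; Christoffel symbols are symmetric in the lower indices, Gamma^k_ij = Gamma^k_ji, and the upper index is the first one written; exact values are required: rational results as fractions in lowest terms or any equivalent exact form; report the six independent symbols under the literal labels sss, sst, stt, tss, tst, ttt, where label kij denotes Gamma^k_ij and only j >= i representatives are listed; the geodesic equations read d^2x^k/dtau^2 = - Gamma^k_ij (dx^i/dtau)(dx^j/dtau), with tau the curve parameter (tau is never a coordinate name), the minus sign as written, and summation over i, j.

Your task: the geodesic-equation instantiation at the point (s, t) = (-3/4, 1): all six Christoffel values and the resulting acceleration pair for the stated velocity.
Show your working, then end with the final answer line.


E = 25/9, F = 0, G = 441/16 at the point
E_s = 0, E_t = 0, F_s = 0, F_t = 0, G_s = 35/2, G_t = 0
EG - F^2 = 1225/16;  g^inv = (16/1225) * [[441/16, 0], [0, 25/9]]
first-kind symbols [ij,l] = (1/2)(d_i g_jl + d_j g_il - d_l g_ij): [ss,s] = E_s/2 = 0, [ss,t] = F_s - E_t/2 = 0, [st,s] = E_t/2 = 0, [st,t] = G_s/2 = 35/4, [tt,s] = F_t - G_s/2 = -35/4, [tt,t] = G_t/2 = 0
Gamma^s_ij = (G*[ij,s] - F*[ij,t])/(EG - F^2), Gamma^t_ij = (E*[ij,t] - F*[ij,s])/(EG - F^2)
Gamma_sss = 0, Gamma_sst = 0, Gamma_stt = -63/20, Gamma_tss = 0, Gamma_tst = 20/63, Gamma_ttt = 0
d^2s/dtau^2 = -(Gamma_sss*(-3/4)^2 + 2*Gamma_sst*(-3/4)*(-2) + Gamma_stt*(-2)^2) = 63/5
d^2t/dtau^2 = -(Gamma_tss*(-3/4)^2 + 2*Gamma_tst*(-3/4)*(-2) + Gamma_ttt*(-2)^2) = -20/21

Answer: Gamma_sss = 0, Gamma_sst = 0, Gamma_stt = -63/20, Gamma_tss = 0, Gamma_tst = 20/63, Gamma_ttt = 0; accelerations (d^2s/dtau^2, d^2t/dtau^2) = (63/5, -20/21)


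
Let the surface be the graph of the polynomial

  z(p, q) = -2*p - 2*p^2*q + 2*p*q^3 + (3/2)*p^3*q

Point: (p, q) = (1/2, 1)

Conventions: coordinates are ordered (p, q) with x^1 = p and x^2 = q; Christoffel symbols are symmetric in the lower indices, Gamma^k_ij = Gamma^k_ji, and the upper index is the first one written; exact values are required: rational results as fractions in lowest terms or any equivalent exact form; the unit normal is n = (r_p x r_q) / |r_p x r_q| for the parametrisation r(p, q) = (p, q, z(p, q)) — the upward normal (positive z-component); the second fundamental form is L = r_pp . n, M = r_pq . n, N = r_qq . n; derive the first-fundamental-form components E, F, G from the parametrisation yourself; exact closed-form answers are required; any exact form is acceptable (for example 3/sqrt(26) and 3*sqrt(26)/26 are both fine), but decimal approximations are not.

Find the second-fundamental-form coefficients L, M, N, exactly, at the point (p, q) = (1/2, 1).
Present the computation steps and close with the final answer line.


z_p = -7/8, z_q = 43/16, z_pp = 1/2, z_pq = 41/8, z_qq = 6
E = 113/64, F = -301/128, G = 2105/256; answer radicand W^2 = 2301/256
unnormalised second-form numerators: l = 1/2, m = 41/8, n = 6; L = l/sqrt(2301/256), and similarly M = m/sqrt(W^2), N = n/sqrt(W^2)

Answer: L = 8*sqrt(2301)/2301, M = 82*sqrt(2301)/2301, N = 32*sqrt(2301)/767


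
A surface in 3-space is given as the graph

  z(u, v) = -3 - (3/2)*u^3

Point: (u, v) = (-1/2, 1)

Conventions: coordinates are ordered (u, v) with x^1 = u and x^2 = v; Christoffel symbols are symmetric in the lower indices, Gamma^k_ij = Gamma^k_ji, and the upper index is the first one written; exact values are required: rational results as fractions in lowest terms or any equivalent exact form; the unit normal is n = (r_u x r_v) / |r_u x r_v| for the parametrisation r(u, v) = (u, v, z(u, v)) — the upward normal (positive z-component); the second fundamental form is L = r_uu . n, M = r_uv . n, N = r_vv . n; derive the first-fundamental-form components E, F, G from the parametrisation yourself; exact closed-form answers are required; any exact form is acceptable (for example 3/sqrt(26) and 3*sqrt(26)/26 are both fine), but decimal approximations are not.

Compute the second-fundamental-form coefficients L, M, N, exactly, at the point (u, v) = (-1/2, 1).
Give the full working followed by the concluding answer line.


z_u = -9/8, z_v = 0, z_uu = 9/2, z_uv = 0, z_vv = 0
E = 145/64, F = 0, G = 1; answer radicand W^2 = 145/64
unnormalised second-form numerators: l = 9/2, m = 0, n = 0; L = l/sqrt(145/64), and similarly M = m/sqrt(W^2), N = n/sqrt(W^2)

Answer: L = 36*sqrt(145)/145, M = 0, N = 0


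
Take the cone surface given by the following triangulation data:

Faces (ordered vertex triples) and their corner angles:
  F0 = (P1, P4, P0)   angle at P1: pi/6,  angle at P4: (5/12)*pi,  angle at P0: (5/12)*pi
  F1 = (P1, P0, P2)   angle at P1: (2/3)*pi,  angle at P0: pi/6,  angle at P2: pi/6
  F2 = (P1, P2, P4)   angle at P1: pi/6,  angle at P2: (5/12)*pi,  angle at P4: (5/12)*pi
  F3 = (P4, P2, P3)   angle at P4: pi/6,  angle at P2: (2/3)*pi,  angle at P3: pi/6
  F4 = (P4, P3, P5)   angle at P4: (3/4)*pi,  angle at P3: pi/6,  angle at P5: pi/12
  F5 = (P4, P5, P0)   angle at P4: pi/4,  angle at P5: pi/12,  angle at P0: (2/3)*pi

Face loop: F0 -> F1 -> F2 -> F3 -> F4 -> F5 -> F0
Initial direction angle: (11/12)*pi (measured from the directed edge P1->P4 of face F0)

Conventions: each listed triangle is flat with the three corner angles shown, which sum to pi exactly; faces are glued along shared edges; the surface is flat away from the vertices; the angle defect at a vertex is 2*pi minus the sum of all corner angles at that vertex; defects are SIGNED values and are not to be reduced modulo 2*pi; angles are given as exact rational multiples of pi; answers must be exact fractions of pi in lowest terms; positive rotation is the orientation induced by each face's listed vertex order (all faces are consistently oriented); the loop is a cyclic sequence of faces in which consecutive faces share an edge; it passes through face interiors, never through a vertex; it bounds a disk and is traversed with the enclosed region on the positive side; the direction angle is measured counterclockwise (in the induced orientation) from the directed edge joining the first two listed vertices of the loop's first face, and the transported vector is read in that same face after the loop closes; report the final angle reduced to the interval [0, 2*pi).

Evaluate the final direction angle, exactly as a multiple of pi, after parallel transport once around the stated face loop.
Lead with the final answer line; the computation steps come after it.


Answer: final direction angle = (23/12)*pi

enclosed vertex P1: corner angles sum to pi, defect = 2*pi - pi = pi
enclosed vertex P4: corner angles sum to 2*pi, defect = 2*pi - 2*pi = 0
the final direction is the initial angle plus the enclosed defects, taken mod 2*pi in the induced orientation
final angle = (11/12)*pi + pi = (23/12)*pi (mod 2*pi)


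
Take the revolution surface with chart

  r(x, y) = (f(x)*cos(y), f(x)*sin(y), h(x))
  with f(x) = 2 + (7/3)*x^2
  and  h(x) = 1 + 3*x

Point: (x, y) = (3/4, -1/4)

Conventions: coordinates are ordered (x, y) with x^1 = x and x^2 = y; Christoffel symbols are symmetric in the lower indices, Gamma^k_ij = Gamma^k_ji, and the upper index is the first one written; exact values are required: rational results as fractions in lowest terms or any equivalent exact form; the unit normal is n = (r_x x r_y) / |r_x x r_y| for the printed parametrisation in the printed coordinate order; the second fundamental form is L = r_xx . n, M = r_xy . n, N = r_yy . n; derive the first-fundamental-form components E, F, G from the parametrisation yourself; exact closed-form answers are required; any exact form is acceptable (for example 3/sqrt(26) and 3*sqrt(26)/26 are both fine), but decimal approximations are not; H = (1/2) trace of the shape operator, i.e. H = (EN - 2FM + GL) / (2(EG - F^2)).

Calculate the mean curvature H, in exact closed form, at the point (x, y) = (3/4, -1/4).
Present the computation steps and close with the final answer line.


f = 53/16, f' = 7/2, f'' = 14/3, h' = 3, h'' = 0
E = 85/4, F = 0, G = 2809/256; answer radicand W^2 = 85/4
unnormalised second-form numerators: l = -14, m = 0, n = 159/16; L = l/sqrt(85/4), and similarly M = m/sqrt(W^2), N = n/sqrt(W^2)
H = (E*n - 2*F*m + G*l) / (2*(EG - F^2)*sqrt(W^2)); E*n - 2*F*m + G*l = 7367/128, EG - F^2 = 238765/1024, so H = (556/4505)/sqrt(85/4)

Answer: H = 1112*sqrt(85)/382925


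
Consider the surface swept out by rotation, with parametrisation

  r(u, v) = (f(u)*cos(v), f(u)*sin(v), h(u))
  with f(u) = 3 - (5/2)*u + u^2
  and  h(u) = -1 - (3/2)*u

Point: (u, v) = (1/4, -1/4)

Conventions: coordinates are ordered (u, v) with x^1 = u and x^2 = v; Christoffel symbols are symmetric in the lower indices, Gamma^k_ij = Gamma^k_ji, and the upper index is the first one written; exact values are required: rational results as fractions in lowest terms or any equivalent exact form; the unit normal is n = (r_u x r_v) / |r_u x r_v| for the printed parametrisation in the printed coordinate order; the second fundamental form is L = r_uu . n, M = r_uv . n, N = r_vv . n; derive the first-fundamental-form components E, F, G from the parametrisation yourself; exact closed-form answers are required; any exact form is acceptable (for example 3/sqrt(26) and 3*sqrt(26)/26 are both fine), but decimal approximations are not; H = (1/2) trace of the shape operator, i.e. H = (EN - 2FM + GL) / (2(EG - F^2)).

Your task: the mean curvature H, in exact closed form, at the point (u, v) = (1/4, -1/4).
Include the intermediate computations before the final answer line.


f = 39/16, f' = -2, f'' = 2, h' = -3/2, h'' = 0
E = 25/4, F = 0, G = 1521/256; answer radicand W^2 = 25/4
unnormalised second-form numerators: l = 3, m = 0, n = -117/32; L = l/sqrt(25/4), and similarly M = m/sqrt(W^2), N = n/sqrt(W^2)
H = (E*n - 2*F*m + G*l) / (2*(EG - F^2)*sqrt(W^2)); E*n - 2*F*m + G*l = -1287/256, EG - F^2 = 38025/1024, so H = (-22/325)/sqrt(25/4)

Answer: H = -44/1625


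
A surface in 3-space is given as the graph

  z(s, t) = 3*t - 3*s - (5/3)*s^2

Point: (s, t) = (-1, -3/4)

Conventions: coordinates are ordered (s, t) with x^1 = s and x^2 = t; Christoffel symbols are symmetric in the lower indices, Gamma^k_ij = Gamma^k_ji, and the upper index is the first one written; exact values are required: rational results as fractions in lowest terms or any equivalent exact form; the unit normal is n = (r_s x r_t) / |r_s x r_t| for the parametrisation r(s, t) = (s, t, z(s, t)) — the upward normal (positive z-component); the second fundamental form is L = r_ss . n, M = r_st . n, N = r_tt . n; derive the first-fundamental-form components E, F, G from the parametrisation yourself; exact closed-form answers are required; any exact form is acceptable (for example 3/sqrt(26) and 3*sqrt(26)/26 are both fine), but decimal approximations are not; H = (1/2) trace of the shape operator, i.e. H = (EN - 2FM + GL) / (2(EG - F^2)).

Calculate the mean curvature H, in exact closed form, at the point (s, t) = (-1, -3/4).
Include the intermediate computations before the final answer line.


z_s = 1/3, z_t = 3, z_ss = -10/3, z_st = 0, z_tt = 0
E = 10/9, F = 1, G = 10; answer radicand W^2 = 91/9
unnormalised second-form numerators: l = -10/3, m = 0, n = 0; L = l/sqrt(91/9), and similarly M = m/sqrt(W^2), N = n/sqrt(W^2)
H = (E*n - 2*F*m + G*l) / (2*(EG - F^2)*sqrt(W^2)); E*n - 2*F*m + G*l = -100/3, EG - F^2 = 91/9, so H = (-150/91)/sqrt(91/9)

Answer: H = -450*sqrt(91)/8281


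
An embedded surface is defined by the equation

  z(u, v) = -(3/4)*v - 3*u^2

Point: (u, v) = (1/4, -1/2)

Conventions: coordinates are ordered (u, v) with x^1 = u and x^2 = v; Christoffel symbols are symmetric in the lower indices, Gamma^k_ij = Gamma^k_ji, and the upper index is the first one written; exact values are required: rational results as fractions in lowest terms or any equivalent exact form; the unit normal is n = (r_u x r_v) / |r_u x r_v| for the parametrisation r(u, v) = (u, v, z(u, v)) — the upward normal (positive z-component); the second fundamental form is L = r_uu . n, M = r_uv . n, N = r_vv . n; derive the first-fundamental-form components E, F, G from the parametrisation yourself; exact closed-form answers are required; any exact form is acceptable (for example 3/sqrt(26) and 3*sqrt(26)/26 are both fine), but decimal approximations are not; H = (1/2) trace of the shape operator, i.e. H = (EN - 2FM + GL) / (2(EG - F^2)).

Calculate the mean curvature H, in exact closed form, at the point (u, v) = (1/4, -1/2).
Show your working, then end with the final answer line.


z_u = -3/2, z_v = -3/4, z_uu = -6, z_uv = 0, z_vv = 0
E = 13/4, F = 9/8, G = 25/16; answer radicand W^2 = 61/16
unnormalised second-form numerators: l = -6, m = 0, n = 0; L = l/sqrt(61/16), and similarly M = m/sqrt(W^2), N = n/sqrt(W^2)
H = (E*n - 2*F*m + G*l) / (2*(EG - F^2)*sqrt(W^2)); E*n - 2*F*m + G*l = -75/8, EG - F^2 = 61/16, so H = (-75/61)/sqrt(61/16)

Answer: H = -300*sqrt(61)/3721


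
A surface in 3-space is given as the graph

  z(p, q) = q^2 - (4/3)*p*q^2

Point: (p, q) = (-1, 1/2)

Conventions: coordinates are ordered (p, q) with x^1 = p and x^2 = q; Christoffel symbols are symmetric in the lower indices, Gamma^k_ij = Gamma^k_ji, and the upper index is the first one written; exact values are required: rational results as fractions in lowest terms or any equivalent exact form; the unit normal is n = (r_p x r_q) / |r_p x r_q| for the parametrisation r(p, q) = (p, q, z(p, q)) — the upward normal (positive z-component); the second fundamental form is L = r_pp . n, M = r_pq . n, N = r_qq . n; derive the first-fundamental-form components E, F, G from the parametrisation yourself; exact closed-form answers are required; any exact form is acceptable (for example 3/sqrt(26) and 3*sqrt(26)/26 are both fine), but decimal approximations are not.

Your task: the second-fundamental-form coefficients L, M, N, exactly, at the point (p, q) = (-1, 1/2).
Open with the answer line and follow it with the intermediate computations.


Answer: L = 0, M = -4*sqrt(59)/59, N = 14*sqrt(59)/59

z_p = -1/3, z_q = 7/3, z_pp = 0, z_pq = -4/3, z_qq = 14/3
E = 10/9, F = -7/9, G = 58/9; answer radicand W^2 = 59/9
unnormalised second-form numerators: l = 0, m = -4/3, n = 14/3; L = l/sqrt(59/9), and similarly M = m/sqrt(W^2), N = n/sqrt(W^2)


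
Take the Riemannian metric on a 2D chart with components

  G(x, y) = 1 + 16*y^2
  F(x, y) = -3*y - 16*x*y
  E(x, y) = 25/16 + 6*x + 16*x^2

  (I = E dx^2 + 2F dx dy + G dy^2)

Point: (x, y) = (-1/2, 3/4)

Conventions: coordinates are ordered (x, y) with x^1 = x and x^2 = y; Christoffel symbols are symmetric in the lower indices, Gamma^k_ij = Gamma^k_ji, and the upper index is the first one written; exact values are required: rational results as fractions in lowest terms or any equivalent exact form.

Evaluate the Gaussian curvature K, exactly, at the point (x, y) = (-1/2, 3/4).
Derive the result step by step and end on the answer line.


E = 41/16, F = 15/4, G = 10, EG - F^2 = 185/16 at the point
E_x = -10, E_y = 0, F_x = -12, F_y = 5, G_x = 0, G_y = 24
E_yy = 0, F_xy = -16, G_xx = 0
Compute both Brioschi determinants and normalise by (EG - F^2)^2.
M1 = [[-E_yy/2 + F_xy - G_xx/2, E_x/2, F_x - E_y/2], [F_y - G_x/2, E, F], [G_y/2, F, G]] = [[-16, -5, -12], [5, 41/16, 15/4], [12, 15/4, 10]]; det M1 = -16
M2 = [[0, E_y/2, G_x/2], [E_y/2, E, F], [G_x/2, F, G]] = [[0, 0, 0], [0, 41/16, 15/4], [0, 15/4, 10]]; det M2 = 0
det M1 - det M2 = -16; K = -16 / (185/16)^2 = -4096/34225

Answer: K = -4096/34225


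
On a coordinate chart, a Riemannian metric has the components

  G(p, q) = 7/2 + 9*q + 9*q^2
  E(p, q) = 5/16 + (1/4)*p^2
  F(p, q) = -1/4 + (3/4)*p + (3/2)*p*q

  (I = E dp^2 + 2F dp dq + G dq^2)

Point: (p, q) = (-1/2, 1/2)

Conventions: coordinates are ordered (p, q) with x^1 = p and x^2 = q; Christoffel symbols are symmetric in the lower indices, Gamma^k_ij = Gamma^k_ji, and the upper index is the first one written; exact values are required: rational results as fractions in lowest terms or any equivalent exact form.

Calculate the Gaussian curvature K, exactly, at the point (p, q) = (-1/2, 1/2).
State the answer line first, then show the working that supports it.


Answer: K = 72/1183

E = 3/8, F = -1, G = 41/4, EG - F^2 = 91/32 at the point
E_p = -1/4, E_q = 0, F_p = 3/2, F_q = -3/4, G_p = 0, G_q = 18
E_qq = 0, F_pq = 3/2, G_pp = 0
Using the Brioschi determinant formula for K from the metric derivatives:
M1 = [[-E_qq/2 + F_pq - G_pp/2, E_p/2, F_p - E_q/2], [F_q - G_p/2, E, F], [G_q/2, F, G]] = [[3/2, -1/8, 3/2], [-3/4, 3/8, -1], [9, -1, 41/4]]; det M1 = 63/128
M2 = [[0, E_q/2, G_p/2], [E_q/2, E, F], [G_p/2, F, G]] = [[0, 0, 0], [0, 3/8, -1], [0, -1, 41/4]]; det M2 = 0
det M1 - det M2 = 63/128; K = 63/128 / (91/32)^2 = 72/1183


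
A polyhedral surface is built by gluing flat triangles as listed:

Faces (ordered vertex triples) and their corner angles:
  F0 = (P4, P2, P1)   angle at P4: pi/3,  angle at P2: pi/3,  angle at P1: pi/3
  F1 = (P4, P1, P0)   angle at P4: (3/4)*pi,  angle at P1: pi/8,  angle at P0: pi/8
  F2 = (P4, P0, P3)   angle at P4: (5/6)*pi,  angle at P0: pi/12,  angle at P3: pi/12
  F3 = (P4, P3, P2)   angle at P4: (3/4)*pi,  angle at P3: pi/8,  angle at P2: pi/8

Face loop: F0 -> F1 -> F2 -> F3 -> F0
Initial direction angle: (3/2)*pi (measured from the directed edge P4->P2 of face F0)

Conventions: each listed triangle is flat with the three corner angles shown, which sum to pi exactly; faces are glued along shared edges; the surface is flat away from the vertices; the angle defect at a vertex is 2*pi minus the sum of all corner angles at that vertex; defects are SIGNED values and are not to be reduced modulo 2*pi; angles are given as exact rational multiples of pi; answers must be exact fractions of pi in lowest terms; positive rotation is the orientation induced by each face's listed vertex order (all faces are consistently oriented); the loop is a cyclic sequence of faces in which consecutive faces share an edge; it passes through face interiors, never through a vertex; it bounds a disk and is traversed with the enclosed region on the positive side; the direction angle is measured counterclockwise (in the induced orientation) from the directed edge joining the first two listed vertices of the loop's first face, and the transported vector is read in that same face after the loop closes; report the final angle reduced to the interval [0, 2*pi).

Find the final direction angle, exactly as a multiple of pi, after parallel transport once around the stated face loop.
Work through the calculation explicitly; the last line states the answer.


enclosed vertex P4: corner angles sum to (8/3)*pi, defect = 2*pi - (8/3)*pi = (-2/3)*pi
summing the enclosed defects onto the initial angle, mod 2*pi in the induced orientation:
final angle = (3/2)*pi - (2/3)*pi = (5/6)*pi (mod 2*pi)

Answer: final direction angle = (5/6)*pi


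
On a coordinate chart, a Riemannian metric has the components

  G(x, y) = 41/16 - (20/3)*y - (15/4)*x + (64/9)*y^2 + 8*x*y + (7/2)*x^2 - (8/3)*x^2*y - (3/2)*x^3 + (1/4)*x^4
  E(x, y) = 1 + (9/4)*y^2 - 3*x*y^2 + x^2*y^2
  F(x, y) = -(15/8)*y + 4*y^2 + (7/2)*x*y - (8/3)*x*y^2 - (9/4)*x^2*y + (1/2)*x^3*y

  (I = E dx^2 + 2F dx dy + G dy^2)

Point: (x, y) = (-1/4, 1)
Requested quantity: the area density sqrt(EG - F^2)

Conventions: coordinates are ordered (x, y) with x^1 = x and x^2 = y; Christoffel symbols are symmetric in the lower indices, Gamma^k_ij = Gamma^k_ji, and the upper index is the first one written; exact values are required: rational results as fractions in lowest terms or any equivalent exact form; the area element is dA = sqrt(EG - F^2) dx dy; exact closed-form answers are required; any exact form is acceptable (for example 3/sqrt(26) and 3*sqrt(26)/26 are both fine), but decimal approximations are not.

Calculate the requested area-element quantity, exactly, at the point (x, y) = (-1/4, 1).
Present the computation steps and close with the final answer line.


E = 65/16, F = 679/384, G = 18625/9216; EG - F^2 = 46849/9216

Answer: sqrt(EG - F^2) = sqrt(46849)/96


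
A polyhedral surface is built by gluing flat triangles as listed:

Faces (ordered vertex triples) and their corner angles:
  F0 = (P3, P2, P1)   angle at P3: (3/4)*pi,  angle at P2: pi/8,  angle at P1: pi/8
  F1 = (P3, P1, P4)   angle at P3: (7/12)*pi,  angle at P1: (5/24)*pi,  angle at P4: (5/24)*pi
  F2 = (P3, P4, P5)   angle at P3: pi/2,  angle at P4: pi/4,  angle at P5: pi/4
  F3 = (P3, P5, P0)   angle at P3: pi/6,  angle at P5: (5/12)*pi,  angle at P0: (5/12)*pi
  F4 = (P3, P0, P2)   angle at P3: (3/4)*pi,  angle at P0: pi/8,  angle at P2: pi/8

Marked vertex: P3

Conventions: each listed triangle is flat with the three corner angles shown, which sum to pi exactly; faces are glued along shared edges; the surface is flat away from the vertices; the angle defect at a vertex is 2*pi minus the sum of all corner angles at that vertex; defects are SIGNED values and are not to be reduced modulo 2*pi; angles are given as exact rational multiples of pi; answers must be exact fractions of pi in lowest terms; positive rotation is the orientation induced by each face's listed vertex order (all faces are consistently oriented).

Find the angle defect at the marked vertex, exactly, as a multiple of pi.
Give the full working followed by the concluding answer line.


Sum of corner angles at P3: (11/4)*pi
defect = 2*pi - (11/4)*pi

Answer: defect(P3) = (-3/4)*pi


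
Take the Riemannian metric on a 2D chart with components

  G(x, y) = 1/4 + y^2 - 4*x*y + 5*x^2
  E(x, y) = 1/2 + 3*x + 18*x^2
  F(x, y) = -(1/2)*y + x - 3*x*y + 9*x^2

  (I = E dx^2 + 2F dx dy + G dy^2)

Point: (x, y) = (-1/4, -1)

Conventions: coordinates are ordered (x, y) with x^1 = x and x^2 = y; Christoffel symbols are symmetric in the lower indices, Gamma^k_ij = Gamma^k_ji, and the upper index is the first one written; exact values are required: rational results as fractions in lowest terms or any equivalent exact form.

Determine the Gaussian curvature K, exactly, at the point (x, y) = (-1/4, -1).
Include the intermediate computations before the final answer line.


E = 7/8, F = 1/16, G = 9/16, EG - F^2 = 125/256 at the point
E_x = -6, E_y = 0, F_x = -1/2, F_y = 1/4, G_x = 3/2, G_y = -1
E_yy = 0, F_xy = -3, G_xx = 10
Evaluate Brioschi's two determinant matrices M1, M2 and divide by (EG - F^2)^2.
M1 = [[-E_yy/2 + F_xy - G_xx/2, E_x/2, F_x - E_y/2], [F_y - G_x/2, E, F], [G_y/2, F, G]] = [[-8, -3, -1/2], [-1/2, 7/8, 1/16], [-1/2, 1/16, 9/16]]; det M1 = -311/64
M2 = [[0, E_y/2, G_x/2], [E_y/2, E, F], [G_x/2, F, G]] = [[0, 0, 3/4], [0, 7/8, 1/16], [3/4, 1/16, 9/16]]; det M2 = -63/128
det M1 - det M2 = -559/128; K = -559/128 / (125/256)^2 = -286208/15625

Answer: K = -286208/15625
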